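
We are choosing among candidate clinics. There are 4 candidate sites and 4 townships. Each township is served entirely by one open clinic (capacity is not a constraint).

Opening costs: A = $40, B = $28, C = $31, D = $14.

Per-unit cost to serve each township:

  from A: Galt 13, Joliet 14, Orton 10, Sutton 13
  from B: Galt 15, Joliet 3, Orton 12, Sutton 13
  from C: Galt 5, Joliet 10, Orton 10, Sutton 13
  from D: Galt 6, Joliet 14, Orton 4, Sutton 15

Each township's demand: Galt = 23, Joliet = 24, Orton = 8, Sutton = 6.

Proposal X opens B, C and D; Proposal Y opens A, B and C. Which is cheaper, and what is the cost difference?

Proposal X is cheaper by 74.

Proposal X: {B, C, D}: Galt→C 5·23=115, Joliet→B 3·24=72, Orton→D 4·8=32, Sutton→B 13·6=78. Service 297; fixed 73; total 370.
Proposal Y: {A, B, C}: Galt→C 5·23=115, Joliet→B 3·24=72, Orton→A 10·8=80, Sutton→A 13·6=78. Service 345; fixed 99; total 444.
Difference: |370 − 444| = 74.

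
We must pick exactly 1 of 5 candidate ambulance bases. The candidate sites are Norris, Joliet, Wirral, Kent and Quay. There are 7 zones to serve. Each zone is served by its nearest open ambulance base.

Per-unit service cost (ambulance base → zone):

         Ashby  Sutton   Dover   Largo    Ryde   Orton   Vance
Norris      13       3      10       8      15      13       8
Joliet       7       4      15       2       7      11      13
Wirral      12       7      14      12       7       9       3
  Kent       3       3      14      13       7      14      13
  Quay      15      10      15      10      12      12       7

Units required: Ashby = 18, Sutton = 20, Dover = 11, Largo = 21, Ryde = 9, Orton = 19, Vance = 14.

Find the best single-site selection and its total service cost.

Choose Joliet only; total service cost 867.

With exactly 1 open, each zone uses its cheapest among the chosen.
{Joliet}: Ashby→Joliet 7·18=126, Sutton→Joliet 4·20=80, Dover→Joliet 15·11=165, Largo→Joliet 2·21=42, Ryde→Joliet 7·9=63, Orton→Joliet 11·19=209, Vance→Joliet 13·14=182. Service cost 867.
{Wirral}: service cost 1038
{Kent}: service cost 1052
Among all 5 size-1 choices, {Joliet} is lowest.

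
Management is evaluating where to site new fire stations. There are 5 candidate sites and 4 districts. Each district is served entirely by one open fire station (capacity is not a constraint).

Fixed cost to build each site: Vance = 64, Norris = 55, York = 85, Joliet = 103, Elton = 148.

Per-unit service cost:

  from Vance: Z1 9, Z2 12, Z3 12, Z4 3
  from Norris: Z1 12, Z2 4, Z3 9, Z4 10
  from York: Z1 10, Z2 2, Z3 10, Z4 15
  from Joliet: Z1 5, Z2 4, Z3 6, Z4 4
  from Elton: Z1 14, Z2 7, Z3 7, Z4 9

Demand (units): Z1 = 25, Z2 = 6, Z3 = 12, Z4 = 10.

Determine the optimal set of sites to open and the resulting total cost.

Open Joliet only; minimum total cost 364.

For any fixed open set, each district goes to its cheapest open site; total = fixed + service.
{Joliet}: Z1→Joliet 5·25=125, Z2→Joliet 4·6=24, Z3→Joliet 6·12=72, Z4→Joliet 4·10=40. Service 261; fixed 103; total 364.
{Vance, Joliet}: Z1→Joliet 5·25=125, Z2→Joliet 4·6=24, Z3→Joliet 6·12=72, Z4→Vance 3·10=30. Service 251; fixed 167; total 418.
{Norris, Joliet}: service 261 + fixed 158 = 419
{Vance, Norris, York, Joliet, Elton}: Z1→Joliet 5·25=125, Z2→York 2·6=12, Z3→Joliet 6·12=72, Z4→Vance 3·10=30. Service 239; fixed 455; total 694.
No other subset beats 364.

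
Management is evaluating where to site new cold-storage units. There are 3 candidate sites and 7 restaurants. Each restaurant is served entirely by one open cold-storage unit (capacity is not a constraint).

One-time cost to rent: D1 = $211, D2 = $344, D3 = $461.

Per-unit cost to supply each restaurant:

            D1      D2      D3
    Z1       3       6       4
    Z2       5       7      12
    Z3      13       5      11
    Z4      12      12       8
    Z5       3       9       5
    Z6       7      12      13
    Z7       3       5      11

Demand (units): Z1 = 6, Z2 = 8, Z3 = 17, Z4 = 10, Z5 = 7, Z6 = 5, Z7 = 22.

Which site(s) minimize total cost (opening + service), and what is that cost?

For any fixed open set, each restaurant goes to its cheapest open site; total = fixed + service.
{D1}: Z1→D1 3·6=18, Z2→D1 5·8=40, Z3→D1 13·17=221, Z4→D1 12·10=120, Z5→D1 3·7=21, Z6→D1 7·5=35, Z7→D1 3·22=66. Service 521; fixed 211; total 732.
{D2}: service 530 + fixed 344 = 874
{D1, D2}: service 385 + fixed 555 = 940
{D1, D2, D3}: service 345 + fixed 1016 = 1361
(All 7 nonempty subsets were checked; D1 only is lowest.)

Open D1 only; minimum total cost 732.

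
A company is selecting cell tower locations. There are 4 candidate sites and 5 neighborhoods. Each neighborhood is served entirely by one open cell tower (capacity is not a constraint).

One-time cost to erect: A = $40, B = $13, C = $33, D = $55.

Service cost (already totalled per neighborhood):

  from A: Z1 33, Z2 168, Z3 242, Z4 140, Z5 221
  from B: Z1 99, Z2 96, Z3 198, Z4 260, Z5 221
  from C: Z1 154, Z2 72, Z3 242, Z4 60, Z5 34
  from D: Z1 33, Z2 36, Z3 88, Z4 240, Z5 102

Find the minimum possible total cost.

For any fixed open set, each neighborhood goes to its cheapest open site; total = fixed + service.
{C, D}: Z1→D 33, Z2→D 36, Z3→D 88, Z4→C 60, Z5→C 34. Service 251; fixed 88; total 339.
{B, C, D}: service 251 + fixed 101 = 352
{A, C, D}: Z1→A 33, Z2→D 36, Z3→D 88, Z4→C 60, Z5→C 34. Service 251; fixed 128; total 379.
{A, B, C, D}: Z1→A 33, Z2→D 36, Z3→D 88, Z4→C 60, Z5→C 34. Service 251; fixed 141; total 392.
No other subset beats 339.

Minimum total cost: 339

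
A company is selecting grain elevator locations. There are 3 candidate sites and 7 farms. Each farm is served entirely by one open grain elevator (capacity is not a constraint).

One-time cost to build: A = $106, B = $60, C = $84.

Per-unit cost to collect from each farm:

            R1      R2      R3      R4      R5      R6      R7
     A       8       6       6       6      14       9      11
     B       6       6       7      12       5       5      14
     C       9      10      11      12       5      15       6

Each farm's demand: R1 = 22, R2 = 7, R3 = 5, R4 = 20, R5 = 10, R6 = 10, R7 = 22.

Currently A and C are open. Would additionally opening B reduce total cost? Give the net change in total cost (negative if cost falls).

Yes — net change −24 (cost falls by 24).

Current service cost with {A, C}: 640.
Adding B: each farm re-picks its cheapest; new service cost 556, saving 84.
Extra fixed cost: 60. Net change = 60 − 84 = -24.
(Totals: 830 → 806.)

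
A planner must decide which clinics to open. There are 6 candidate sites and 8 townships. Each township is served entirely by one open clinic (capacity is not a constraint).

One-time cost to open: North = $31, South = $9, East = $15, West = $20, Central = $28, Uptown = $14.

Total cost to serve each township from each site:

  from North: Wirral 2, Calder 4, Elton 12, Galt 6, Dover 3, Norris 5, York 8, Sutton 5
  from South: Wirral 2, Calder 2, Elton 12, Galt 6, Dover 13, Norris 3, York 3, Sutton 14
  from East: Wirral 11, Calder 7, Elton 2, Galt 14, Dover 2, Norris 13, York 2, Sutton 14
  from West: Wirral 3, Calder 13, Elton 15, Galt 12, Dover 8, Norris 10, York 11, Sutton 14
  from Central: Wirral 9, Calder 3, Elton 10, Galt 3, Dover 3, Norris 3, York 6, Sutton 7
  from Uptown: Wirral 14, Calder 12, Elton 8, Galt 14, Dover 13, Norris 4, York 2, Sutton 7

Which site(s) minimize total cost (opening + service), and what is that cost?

Open South and East; minimum total cost 57.

For any fixed open set, each township goes to its cheapest open site; total = fixed + service.
{South, East}: Wirral→South 2, Calder→South 2, Elton→East 2, Galt→South 6, Dover→East 2, Norris→South 3, York→East 2, Sutton→South 14. Service 33; fixed 24; total 57.
{South}: Wirral→South 2, Calder→South 2, Elton→South 12, Galt→South 6, Dover→South 13, Norris→South 3, York→South 3, Sutton→South 14. Service 55; fixed 9; total 64.
{South, East, Uptown}: Wirral→South 2, Calder→South 2, Elton→East 2, Galt→South 6, Dover→East 2, Norris→South 3, York→East 2, Sutton→Uptown 7. Service 26; fixed 38; total 64.
{North, South, East, West, Central, Uptown}: service 21 + fixed 117 = 138
No other subset beats 57.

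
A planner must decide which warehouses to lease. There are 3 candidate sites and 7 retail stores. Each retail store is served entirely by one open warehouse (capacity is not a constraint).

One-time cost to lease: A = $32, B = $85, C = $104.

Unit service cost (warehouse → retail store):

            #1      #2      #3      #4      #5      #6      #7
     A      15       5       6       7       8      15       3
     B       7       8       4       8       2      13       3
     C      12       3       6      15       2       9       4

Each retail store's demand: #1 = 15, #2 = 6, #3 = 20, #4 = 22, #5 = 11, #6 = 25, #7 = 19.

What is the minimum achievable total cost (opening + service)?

Minimum total cost: 872

For any fixed open set, each retail store goes to its cheapest open site; total = fixed + service.
{B, C}: #1→B 7·15=105, #2→C 3·6=18, #3→B 4·20=80, #4→B 8·22=176, #5→B 2·11=22, #6→C 9·25=225, #7→B 3·19=57. Service 683; fixed 189; total 872.
{A, B, C}: service 661 + fixed 221 = 882
{A, B}: service 773 + fixed 117 = 890
{A}: #1→A 15·15=225, #2→A 5·6=30, #3→A 6·20=120, #4→A 7·22=154, #5→A 8·11=88, #6→A 15·25=375, #7→A 3·19=57. Service 1049; fixed 32; total 1081.
No other subset beats 872.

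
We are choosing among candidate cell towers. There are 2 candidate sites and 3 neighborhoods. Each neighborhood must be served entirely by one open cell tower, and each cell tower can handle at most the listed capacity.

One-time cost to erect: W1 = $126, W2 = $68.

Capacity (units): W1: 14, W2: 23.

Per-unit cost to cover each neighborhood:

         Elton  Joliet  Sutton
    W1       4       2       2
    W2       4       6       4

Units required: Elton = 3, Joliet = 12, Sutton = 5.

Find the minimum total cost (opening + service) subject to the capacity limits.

Minimum total cost: 172

Open {W2}: Elton→W2 4·3=12, Joliet→W2 6·12=72, Sutton→W2 4·5=20.
Loads: W2 carries 20/23. Service 104; fixed 68; total 172.
Next best feasible plan costs 250.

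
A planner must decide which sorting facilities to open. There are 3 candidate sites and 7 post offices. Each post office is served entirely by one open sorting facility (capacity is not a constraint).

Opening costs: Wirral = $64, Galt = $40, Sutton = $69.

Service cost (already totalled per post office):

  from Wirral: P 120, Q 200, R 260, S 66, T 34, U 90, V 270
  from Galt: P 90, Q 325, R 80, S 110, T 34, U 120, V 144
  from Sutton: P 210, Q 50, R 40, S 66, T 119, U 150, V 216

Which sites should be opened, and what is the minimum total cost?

Open Galt and Sutton; minimum total cost 653.

For any fixed open set, each post office goes to its cheapest open site; total = fixed + service.
{Galt, Sutton}: P→Galt 90, Q→Sutton 50, R→Sutton 40, S→Sutton 66, T→Galt 34, U→Galt 120, V→Galt 144. Service 544; fixed 109; total 653.
{Wirral, Galt, Sutton}: P→Galt 90, Q→Sutton 50, R→Sutton 40, S→Wirral 66, T→Wirral 34, U→Wirral 90, V→Galt 144. Service 514; fixed 173; total 687.
{Wirral, Sutton}: P→Wirral 120, Q→Sutton 50, R→Sutton 40, S→Wirral 66, T→Wirral 34, U→Wirral 90, V→Sutton 216. Service 616; fixed 133; total 749.
{Galt}: service 903 + fixed 40 = 943
No other subset beats 653.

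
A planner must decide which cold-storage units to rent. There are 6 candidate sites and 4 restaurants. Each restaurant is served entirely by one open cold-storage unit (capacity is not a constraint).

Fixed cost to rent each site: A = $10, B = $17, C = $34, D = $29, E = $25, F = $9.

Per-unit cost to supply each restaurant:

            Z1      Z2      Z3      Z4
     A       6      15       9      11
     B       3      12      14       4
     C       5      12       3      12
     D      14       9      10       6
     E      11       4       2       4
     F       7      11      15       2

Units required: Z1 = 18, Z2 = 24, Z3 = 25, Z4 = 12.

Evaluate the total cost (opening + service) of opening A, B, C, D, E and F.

Total cost: 348

Each restaurant is assigned to its cheapest site among the open ones.
{A, B, C, D, E, F}: Z1→B 3·18=54, Z2→E 4·24=96, Z3→E 2·25=50, Z4→F 2·12=24. Service 224; fixed 124; total 348.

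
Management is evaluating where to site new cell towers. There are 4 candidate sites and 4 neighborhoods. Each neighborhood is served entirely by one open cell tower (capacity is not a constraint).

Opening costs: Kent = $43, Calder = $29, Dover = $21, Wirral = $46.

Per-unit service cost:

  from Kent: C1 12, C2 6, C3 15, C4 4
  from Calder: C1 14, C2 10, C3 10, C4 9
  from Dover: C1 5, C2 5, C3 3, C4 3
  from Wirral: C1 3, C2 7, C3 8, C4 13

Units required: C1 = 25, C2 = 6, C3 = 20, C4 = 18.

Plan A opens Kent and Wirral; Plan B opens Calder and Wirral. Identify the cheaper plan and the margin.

Plan A: {Kent, Wirral}: C1→Wirral 3·25=75, C2→Kent 6·6=36, C3→Wirral 8·20=160, C4→Kent 4·18=72. Service 343; fixed 89; total 432.
Plan B: {Calder, Wirral}: C1→Wirral 3·25=75, C2→Wirral 7·6=42, C3→Wirral 8·20=160, C4→Calder 9·18=162. Service 439; fixed 75; total 514.
Difference: |432 − 514| = 82.

Plan A is cheaper by 82.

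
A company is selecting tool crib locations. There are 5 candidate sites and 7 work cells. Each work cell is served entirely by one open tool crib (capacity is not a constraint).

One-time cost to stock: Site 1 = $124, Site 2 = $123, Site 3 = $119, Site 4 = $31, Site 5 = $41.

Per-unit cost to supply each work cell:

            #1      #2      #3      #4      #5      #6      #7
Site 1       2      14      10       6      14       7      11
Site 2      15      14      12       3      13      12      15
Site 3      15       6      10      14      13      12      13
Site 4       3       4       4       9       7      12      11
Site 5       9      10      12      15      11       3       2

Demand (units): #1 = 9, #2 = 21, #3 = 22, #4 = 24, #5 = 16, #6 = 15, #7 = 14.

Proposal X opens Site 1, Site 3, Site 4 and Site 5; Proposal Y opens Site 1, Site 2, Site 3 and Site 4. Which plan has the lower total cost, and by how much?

Proposal X: {Site 1, Site 3, Site 4, Site 5}: #1→Site 1 2·9=18, #2→Site 4 4·21=84, #3→Site 4 4·22=88, #4→Site 1 6·24=144, #5→Site 4 7·16=112, #6→Site 5 3·15=45, #7→Site 5 2·14=28. Service 519; fixed 315; total 834.
Proposal Y: {Site 1, Site 2, Site 3, Site 4}: #1→Site 1 2·9=18, #2→Site 4 4·21=84, #3→Site 4 4·22=88, #4→Site 2 3·24=72, #5→Site 4 7·16=112, #6→Site 1 7·15=105, #7→Site 1 11·14=154. Service 633; fixed 397; total 1030.
Difference: |834 − 1030| = 196.

Proposal X is cheaper by 196.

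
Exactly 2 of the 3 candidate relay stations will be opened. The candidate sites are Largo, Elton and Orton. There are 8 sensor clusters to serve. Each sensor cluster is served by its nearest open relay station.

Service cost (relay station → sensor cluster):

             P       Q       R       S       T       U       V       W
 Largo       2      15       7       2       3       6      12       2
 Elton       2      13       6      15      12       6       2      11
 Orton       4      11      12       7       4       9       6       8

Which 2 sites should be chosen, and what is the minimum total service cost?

Choose Largo and Elton; total service cost 36.

With exactly 2 open, each sensor cluster uses its cheapest among the chosen.
{Largo, Elton}: P→Largo 2, Q→Elton 13, R→Elton 6, S→Largo 2, T→Largo 3, U→Largo 6, V→Elton 2, W→Largo 2. Service cost 36.
{Largo, Orton}: service cost 39
{Elton, Orton}: service cost 46
Among all 3 size-2 choices, {Largo, Elton} is lowest.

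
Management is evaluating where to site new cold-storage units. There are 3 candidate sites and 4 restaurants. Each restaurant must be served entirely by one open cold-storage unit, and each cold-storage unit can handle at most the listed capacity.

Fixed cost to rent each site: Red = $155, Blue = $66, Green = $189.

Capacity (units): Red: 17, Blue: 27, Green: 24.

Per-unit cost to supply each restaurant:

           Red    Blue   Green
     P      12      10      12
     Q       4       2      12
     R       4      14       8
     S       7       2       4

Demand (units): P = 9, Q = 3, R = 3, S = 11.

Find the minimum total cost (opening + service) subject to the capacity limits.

Open {Blue}: P→Blue 10·9=90, Q→Blue 2·3=6, R→Blue 14·3=42, S→Blue 2·11=22.
Loads: Blue carries 26/27. Service 160; fixed 66; total 226.
Next best feasible plan costs 351.

Minimum total cost: 226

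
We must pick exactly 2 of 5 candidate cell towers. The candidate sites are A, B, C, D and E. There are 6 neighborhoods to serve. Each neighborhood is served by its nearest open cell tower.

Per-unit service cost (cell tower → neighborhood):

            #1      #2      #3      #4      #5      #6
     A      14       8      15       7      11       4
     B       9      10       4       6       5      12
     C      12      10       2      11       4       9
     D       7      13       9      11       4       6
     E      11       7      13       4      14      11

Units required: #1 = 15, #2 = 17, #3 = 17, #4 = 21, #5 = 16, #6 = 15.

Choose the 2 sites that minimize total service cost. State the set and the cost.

With exactly 2 open, each neighborhood uses its cheapest among the chosen.
{C, E}: #1→E 11·15=165, #2→E 7·17=119, #3→C 2·17=34, #4→E 4·21=84, #5→C 4·16=64, #6→C 9·15=135. Service cost 601.
{A, B}: service cost 605
{D, E}: service cost 615
Among all 10 size-2 choices, {C, E} is lowest.

Choose C and E; total service cost 601.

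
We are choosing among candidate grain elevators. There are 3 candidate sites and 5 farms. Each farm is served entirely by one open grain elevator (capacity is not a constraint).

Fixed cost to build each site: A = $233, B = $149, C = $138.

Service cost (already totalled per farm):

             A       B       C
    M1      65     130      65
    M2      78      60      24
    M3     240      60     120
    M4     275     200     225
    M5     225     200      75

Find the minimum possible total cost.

Minimum total cost: 647

For any fixed open set, each farm goes to its cheapest open site; total = fixed + service.
{C}: M1→C 65, M2→C 24, M3→C 120, M4→C 225, M5→C 75. Service 509; fixed 138; total 647.
{B, C}: service 424 + fixed 287 = 711
{B}: service 650 + fixed 149 = 799
{A, B, C}: M1→A 65, M2→C 24, M3→B 60, M4→B 200, M5→C 75. Service 424; fixed 520; total 944.
No other subset beats 647.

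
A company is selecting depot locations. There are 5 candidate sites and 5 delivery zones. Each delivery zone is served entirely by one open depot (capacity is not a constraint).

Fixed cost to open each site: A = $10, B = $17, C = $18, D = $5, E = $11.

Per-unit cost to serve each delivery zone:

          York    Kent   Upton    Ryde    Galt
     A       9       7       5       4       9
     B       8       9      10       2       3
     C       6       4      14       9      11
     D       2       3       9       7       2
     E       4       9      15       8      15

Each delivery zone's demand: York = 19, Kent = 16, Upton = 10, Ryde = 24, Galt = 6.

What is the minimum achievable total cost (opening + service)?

Minimum total cost: 228

For any fixed open set, each delivery zone goes to its cheapest open site; total = fixed + service.
{A, B, D}: York→D 2·19=38, Kent→D 3·16=48, Upton→A 5·10=50, Ryde→B 2·24=48, Galt→D 2·6=12. Service 196; fixed 32; total 228.
{A, B, D, E}: York→D 2·19=38, Kent→D 3·16=48, Upton→A 5·10=50, Ryde→B 2·24=48, Galt→D 2·6=12. Service 196; fixed 43; total 239.
{A, B, C, D}: service 196 + fixed 50 = 246
{A, B, C, D, E}: service 196 + fixed 61 = 257
No other subset beats 228.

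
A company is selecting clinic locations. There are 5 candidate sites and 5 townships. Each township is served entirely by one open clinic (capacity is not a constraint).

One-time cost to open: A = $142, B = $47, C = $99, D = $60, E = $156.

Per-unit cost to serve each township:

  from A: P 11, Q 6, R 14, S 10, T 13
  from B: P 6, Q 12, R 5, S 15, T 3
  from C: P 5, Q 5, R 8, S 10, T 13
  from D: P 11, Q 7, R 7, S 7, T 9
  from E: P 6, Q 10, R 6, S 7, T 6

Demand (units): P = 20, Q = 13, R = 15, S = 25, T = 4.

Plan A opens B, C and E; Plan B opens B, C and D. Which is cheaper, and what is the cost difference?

Plan A: {B, C, E}: P→C 5·20=100, Q→C 5·13=65, R→B 5·15=75, S→E 7·25=175, T→B 3·4=12. Service 427; fixed 302; total 729.
Plan B: {B, C, D}: P→C 5·20=100, Q→C 5·13=65, R→B 5·15=75, S→D 7·25=175, T→B 3·4=12. Service 427; fixed 206; total 633.
Difference: |729 − 633| = 96.

Plan B is cheaper by 96.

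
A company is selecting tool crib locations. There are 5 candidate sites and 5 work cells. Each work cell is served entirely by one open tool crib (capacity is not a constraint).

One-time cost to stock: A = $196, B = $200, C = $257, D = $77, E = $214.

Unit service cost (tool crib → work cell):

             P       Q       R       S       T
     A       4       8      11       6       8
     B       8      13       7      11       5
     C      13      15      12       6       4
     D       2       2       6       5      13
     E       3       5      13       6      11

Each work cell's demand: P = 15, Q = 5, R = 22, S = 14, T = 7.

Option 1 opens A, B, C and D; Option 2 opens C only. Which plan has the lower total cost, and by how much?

Option 2 is cheaper by 97.

Option 1: {A, B, C, D}: P→D 2·15=30, Q→D 2·5=10, R→D 6·22=132, S→D 5·14=70, T→C 4·7=28. Service 270; fixed 730; total 1000.
Option 2: {C}: P→C 13·15=195, Q→C 15·5=75, R→C 12·22=264, S→C 6·14=84, T→C 4·7=28. Service 646; fixed 257; total 903.
Difference: |1000 − 903| = 97.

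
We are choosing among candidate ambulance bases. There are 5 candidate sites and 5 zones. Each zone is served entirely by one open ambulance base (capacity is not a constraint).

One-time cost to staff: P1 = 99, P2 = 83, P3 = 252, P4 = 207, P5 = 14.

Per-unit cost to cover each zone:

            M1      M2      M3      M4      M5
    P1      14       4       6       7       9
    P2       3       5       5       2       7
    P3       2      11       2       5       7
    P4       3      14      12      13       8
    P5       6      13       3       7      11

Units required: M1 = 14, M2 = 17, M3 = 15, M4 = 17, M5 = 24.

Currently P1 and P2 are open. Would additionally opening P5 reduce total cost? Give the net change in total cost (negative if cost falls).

Current service cost with {P1, P2}: 387.
Adding P5: each zone re-picks its cheapest; new service cost 357, saving 30.
Extra fixed cost: 14. Net change = 14 − 30 = -16.
(Totals: 569 → 553.)

Yes — net change −16 (cost falls by 16).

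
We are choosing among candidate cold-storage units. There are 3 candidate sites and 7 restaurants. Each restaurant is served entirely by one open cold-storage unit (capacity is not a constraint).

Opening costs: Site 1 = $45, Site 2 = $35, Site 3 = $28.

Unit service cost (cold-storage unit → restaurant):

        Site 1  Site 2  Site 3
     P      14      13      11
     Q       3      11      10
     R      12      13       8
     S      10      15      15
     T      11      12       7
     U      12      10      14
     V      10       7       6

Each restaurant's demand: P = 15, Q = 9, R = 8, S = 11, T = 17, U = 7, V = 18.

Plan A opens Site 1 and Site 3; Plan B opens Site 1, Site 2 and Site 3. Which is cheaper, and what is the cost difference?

Plan A is cheaper by 21.

Plan A: {Site 1, Site 3}: P→Site 3 11·15=165, Q→Site 1 3·9=27, R→Site 3 8·8=64, S→Site 1 10·11=110, T→Site 3 7·17=119, U→Site 1 12·7=84, V→Site 3 6·18=108. Service 677; fixed 73; total 750.
Plan B: {Site 1, Site 2, Site 3}: P→Site 3 11·15=165, Q→Site 1 3·9=27, R→Site 3 8·8=64, S→Site 1 10·11=110, T→Site 3 7·17=119, U→Site 2 10·7=70, V→Site 3 6·18=108. Service 663; fixed 108; total 771.
Difference: |750 − 771| = 21.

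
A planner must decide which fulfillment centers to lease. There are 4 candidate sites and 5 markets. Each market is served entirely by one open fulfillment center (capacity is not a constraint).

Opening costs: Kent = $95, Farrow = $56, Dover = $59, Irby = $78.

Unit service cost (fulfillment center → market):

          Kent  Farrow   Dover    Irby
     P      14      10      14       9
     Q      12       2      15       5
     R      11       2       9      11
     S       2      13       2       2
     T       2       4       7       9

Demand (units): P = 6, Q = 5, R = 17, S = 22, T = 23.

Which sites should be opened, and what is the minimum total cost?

Open Kent and Farrow; minimum total cost 345.

For any fixed open set, each market goes to its cheapest open site; total = fixed + service.
{Kent, Farrow}: P→Farrow 10·6=60, Q→Farrow 2·5=10, R→Farrow 2·17=34, S→Kent 2·22=44, T→Kent 2·23=46. Service 194; fixed 151; total 345.
{Farrow, Dover}: P→Farrow 10·6=60, Q→Farrow 2·5=10, R→Farrow 2·17=34, S→Dover 2·22=44, T→Farrow 4·23=92. Service 240; fixed 115; total 355.
{Farrow, Irby}: service 234 + fixed 134 = 368
{Kent, Farrow, Dover, Irby}: service 188 + fixed 288 = 476
(All 15 nonempty subsets were checked; Kent and Farrow is lowest.)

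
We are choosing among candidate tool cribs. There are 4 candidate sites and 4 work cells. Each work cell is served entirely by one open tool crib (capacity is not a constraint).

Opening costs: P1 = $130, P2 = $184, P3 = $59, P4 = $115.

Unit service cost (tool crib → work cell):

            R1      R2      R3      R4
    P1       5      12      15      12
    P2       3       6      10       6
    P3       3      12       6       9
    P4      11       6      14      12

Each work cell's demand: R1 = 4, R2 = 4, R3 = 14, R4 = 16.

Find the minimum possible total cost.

For any fixed open set, each work cell goes to its cheapest open site; total = fixed + service.
{P3}: R1→P3 3·4=12, R2→P3 12·4=48, R3→P3 6·14=84, R4→P3 9·16=144. Service 288; fixed 59; total 347.
{P3, P4}: R1→P3 3·4=12, R2→P4 6·4=24, R3→P3 6·14=84, R4→P3 9·16=144. Service 264; fixed 174; total 438.
{P2}: R1→P2 3·4=12, R2→P2 6·4=24, R3→P2 10·14=140, R4→P2 6·16=96. Service 272; fixed 184; total 456.
{P1, P2, P3, P4}: service 216 + fixed 488 = 704
No other subset beats 347.

Minimum total cost: 347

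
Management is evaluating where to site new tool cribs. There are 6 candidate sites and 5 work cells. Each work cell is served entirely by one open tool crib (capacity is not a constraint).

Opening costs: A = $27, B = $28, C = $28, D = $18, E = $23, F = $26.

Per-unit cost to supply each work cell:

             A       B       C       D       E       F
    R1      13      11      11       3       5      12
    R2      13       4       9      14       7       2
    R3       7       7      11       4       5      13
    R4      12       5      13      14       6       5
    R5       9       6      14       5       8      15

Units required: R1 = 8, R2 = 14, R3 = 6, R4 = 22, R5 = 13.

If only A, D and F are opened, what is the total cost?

Each work cell is assigned to its cheapest site among the open ones.
{A, D, F}: R1→D 3·8=24, R2→F 2·14=28, R3→D 4·6=24, R4→F 5·22=110, R5→D 5·13=65. Service 251; fixed 71; total 322.

Total cost: 322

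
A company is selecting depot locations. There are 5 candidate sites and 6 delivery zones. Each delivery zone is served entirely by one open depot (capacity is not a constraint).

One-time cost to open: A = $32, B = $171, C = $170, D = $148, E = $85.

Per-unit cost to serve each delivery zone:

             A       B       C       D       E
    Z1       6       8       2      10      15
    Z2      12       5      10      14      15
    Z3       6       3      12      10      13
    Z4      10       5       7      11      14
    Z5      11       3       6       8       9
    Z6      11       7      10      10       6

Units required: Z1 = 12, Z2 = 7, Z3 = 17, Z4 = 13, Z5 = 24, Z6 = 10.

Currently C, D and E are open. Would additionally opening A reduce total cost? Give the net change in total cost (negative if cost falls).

Current service cost with {C, D, E}: 559.
Adding A: each delivery zone re-picks its cheapest; new service cost 491, saving 68.
Extra fixed cost: 32. Net change = 32 − 68 = -36.
(Totals: 962 → 926.)

Yes — net change −36 (cost falls by 36).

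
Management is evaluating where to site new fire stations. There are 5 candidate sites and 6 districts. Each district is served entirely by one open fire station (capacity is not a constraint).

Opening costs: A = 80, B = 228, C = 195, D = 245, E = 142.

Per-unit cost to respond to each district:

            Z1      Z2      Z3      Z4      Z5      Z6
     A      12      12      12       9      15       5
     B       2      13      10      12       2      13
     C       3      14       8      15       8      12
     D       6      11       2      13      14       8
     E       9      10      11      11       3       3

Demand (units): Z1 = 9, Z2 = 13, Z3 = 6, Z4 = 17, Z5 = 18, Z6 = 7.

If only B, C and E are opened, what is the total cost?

Each district is assigned to its cheapest site among the open ones.
{B, C, E}: Z1→B 2·9=18, Z2→E 10·13=130, Z3→C 8·6=48, Z4→E 11·17=187, Z5→B 2·18=36, Z6→E 3·7=21. Service 440; fixed 565; total 1005.

Total cost: 1005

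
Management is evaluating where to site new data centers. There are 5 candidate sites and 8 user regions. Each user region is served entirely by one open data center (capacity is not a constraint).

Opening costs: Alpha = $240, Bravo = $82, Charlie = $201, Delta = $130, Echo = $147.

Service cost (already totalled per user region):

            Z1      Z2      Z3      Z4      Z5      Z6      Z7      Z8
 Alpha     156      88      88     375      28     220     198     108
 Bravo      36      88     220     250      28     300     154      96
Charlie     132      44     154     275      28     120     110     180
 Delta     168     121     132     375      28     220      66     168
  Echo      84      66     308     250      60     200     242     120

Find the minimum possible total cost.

For any fixed open set, each user region goes to its cheapest open site; total = fixed + service.
{Bravo, Charlie}: Z1→Bravo 36, Z2→Charlie 44, Z3→Charlie 154, Z4→Bravo 250, Z5→Bravo 28, Z6→Charlie 120, Z7→Charlie 110, Z8→Bravo 96. Service 838; fixed 283; total 1121.
{Bravo, Delta}: Z1→Bravo 36, Z2→Bravo 88, Z3→Delta 132, Z4→Bravo 250, Z5→Bravo 28, Z6→Delta 220, Z7→Delta 66, Z8→Bravo 96. Service 916; fixed 212; total 1128.
{Bravo, Charlie, Delta}: service 772 + fixed 413 = 1185
{Alpha, Bravo, Charlie, Delta, Echo}: Z1→Bravo 36, Z2→Charlie 44, Z3→Alpha 88, Z4→Bravo 250, Z5→Alpha 28, Z6→Charlie 120, Z7→Delta 66, Z8→Bravo 96. Service 728; fixed 800; total 1528.
No other subset beats 1121.

Minimum total cost: 1121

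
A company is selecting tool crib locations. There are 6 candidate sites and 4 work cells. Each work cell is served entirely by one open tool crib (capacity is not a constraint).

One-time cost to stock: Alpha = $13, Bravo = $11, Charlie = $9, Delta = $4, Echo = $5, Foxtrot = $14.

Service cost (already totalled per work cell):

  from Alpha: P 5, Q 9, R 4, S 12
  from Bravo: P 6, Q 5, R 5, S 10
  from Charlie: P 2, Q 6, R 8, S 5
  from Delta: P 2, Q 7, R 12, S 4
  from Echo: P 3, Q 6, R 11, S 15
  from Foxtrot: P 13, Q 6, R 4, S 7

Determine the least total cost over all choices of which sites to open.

Minimum total cost: 29

For any fixed open set, each work cell goes to its cheapest open site; total = fixed + service.
{Delta}: P→Delta 2, Q→Delta 7, R→Delta 12, S→Delta 4. Service 25; fixed 4; total 29.
{Charlie}: P→Charlie 2, Q→Charlie 6, R→Charlie 8, S→Charlie 5. Service 21; fixed 9; total 30.
{Bravo, Delta}: service 16 + fixed 15 = 31
{Alpha, Bravo, Charlie, Delta, Echo, Foxtrot}: P→Charlie 2, Q→Bravo 5, R→Alpha 4, S→Delta 4. Service 15; fixed 56; total 71.
No other subset beats 29.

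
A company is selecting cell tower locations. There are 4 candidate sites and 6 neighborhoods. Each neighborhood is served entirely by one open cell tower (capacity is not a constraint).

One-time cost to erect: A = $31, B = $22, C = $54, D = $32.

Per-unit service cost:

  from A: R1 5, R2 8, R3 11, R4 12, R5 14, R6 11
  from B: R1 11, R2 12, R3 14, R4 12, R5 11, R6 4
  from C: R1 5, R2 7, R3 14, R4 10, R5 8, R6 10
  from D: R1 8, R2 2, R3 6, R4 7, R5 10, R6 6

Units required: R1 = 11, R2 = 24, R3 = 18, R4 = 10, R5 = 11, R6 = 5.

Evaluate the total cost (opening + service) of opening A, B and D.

Total cost: 496

Each neighborhood is assigned to its cheapest site among the open ones.
{A, B, D}: R1→A 5·11=55, R2→D 2·24=48, R3→D 6·18=108, R4→D 7·10=70, R5→D 10·11=110, R6→B 4·5=20. Service 411; fixed 85; total 496.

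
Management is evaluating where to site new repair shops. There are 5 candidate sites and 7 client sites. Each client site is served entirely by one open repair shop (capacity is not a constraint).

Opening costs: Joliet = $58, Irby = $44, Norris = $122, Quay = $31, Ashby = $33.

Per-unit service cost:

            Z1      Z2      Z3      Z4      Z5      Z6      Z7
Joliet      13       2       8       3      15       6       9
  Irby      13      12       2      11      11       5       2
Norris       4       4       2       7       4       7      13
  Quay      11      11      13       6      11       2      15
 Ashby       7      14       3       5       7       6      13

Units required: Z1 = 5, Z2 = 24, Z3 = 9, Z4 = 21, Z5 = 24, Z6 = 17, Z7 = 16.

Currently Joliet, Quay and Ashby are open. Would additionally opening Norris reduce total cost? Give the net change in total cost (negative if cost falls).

Current service cost with {Joliet, Quay, Ashby}: 519.
Adding Norris: each client site re-picks its cheapest; new service cost 423, saving 96.
Extra fixed cost: 122. Net change = 122 − 96 = 26.
(Totals: 641 → 667.)

No — net change +26 (cost rises by 26).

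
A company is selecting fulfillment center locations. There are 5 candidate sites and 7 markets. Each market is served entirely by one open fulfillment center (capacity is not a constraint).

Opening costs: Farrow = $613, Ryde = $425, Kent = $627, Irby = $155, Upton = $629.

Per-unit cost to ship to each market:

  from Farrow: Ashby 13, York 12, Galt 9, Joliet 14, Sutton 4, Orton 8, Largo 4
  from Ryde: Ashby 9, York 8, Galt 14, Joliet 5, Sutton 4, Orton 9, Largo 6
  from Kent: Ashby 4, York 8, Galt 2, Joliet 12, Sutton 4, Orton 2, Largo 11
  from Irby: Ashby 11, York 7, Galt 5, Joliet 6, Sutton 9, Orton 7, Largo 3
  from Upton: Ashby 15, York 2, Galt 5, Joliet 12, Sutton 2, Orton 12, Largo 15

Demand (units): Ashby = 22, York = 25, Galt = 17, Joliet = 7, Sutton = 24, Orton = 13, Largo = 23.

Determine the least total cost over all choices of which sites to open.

Minimum total cost: 1075

For any fixed open set, each market goes to its cheapest open site; total = fixed + service.
{Irby}: Ashby→Irby 11·22=242, York→Irby 7·25=175, Galt→Irby 5·17=85, Joliet→Irby 6·7=42, Sutton→Irby 9·24=216, Orton→Irby 7·13=91, Largo→Irby 3·23=69. Service 920; fixed 155; total 1075.
{Kent, Irby}: Ashby→Kent 4·22=88, York→Irby 7·25=175, Galt→Kent 2·17=34, Joliet→Irby 6·7=42, Sutton→Kent 4·24=96, Orton→Kent 2·13=26, Largo→Irby 3·23=69. Service 530; fixed 782; total 1312.
{Ryde, Irby}: Ashby→Ryde 9·22=198, York→Irby 7·25=175, Galt→Irby 5·17=85, Joliet→Ryde 5·7=35, Sutton→Ryde 4·24=96, Orton→Irby 7·13=91, Largo→Irby 3·23=69. Service 749; fixed 580; total 1329.
{Farrow, Ryde, Kent, Irby, Upton}: service 350 + fixed 2449 = 2799
No other subset beats 1075.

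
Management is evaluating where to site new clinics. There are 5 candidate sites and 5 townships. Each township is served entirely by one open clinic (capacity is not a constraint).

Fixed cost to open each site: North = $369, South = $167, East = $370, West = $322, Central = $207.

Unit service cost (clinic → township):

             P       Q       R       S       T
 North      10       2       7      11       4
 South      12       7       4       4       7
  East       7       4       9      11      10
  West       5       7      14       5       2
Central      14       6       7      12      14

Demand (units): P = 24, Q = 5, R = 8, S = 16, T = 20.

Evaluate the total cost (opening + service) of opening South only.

Total cost: 726

Each township is assigned to its cheapest site among the open ones.
{South}: P→South 12·24=288, Q→South 7·5=35, R→South 4·8=32, S→South 4·16=64, T→South 7·20=140. Service 559; fixed 167; total 726.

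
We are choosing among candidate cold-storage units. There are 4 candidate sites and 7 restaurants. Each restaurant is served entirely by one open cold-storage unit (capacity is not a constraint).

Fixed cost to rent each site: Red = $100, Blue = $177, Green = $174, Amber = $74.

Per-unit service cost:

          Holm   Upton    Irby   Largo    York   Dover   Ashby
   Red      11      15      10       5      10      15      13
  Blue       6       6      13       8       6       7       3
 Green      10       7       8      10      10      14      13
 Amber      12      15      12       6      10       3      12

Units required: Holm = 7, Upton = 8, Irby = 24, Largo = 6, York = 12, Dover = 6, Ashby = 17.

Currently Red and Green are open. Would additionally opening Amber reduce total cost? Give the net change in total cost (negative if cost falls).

Yes — net change −9 (cost falls by 9).

Current service cost with {Red, Green}: 773.
Adding Amber: each restaurant re-picks its cheapest; new service cost 690, saving 83.
Extra fixed cost: 74. Net change = 74 − 83 = -9.
(Totals: 1047 → 1038.)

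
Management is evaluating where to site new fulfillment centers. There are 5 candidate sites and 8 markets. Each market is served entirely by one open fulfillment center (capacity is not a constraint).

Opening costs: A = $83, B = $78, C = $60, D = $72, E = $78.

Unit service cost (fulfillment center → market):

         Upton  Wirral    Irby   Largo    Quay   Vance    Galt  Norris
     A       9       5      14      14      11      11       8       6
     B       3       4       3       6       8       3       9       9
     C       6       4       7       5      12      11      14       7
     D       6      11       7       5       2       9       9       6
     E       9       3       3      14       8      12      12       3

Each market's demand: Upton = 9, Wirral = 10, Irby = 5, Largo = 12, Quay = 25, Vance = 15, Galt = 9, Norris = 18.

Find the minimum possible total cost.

For any fixed open set, each market goes to its cheapest open site; total = fixed + service.
{B, D}: Upton→B 3·9=27, Wirral→B 4·10=40, Irby→B 3·5=15, Largo→D 5·12=60, Quay→D 2·25=50, Vance→B 3·15=45, Galt→B 9·9=81, Norris→D 6·18=108. Service 426; fixed 150; total 576.
{B, D, E}: Upton→B 3·9=27, Wirral→E 3·10=30, Irby→B 3·5=15, Largo→D 5·12=60, Quay→D 2·25=50, Vance→B 3·15=45, Galt→B 9·9=81, Norris→E 3·18=54. Service 362; fixed 228; total 590.
{D, E}: service 479 + fixed 150 = 629
{A, B, C, D, E}: service 353 + fixed 371 = 724
No other subset beats 576.

Minimum total cost: 576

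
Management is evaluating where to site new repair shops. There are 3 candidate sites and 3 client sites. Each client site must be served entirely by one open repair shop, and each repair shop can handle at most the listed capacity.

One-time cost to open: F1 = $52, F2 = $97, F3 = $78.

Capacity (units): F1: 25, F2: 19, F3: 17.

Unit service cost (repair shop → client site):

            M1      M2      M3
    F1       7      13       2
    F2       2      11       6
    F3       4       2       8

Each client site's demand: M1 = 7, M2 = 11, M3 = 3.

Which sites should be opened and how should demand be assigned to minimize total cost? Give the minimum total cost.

Minimum total cost: 207

Open {F1, F3}: M1→F1 7·7=49, M2→F3 2·11=22, M3→F1 2·3=6.
Loads: F1 carries 10/25, F3 carries 11/17. Service 77; fixed 130; total 207.
Next best feasible plan costs 225.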